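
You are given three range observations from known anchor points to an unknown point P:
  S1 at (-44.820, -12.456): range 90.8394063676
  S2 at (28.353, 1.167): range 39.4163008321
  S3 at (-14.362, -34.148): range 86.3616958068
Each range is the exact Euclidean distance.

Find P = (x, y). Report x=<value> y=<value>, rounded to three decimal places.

eq1: (x + 44.820)² + (y + 12.456)² = 90.8394063676²
eq2: (x − 28.353)² + (y − 1.167)² = 39.4163008321²
eq3: (x + 14.362)² + (y + 34.148)² = 86.3616958068²
eq1−eq3, eq1−eq2 (x²,y² cancel):
  60.916·x − 43.384·y = 1.823859
  146.346·x + 27.246·y = 5339.423140
det = 60.916·27.246 − -43.384·146.346 = 8008.792200
x = (1.823859·27.246 − -43.384·5339.423140) / 8008.792200 = 28.930108
y = (60.916·5339.423140 − 1.823859·146.346) / 8008.792200 = 40.579076

x=28.930 y=40.579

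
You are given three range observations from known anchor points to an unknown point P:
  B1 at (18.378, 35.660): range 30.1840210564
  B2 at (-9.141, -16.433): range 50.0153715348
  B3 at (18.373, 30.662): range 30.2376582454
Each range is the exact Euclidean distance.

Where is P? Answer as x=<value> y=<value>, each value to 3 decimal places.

x=-11.730 y=33.515

eq1: (x − 18.378)² + (y − 35.660)² = 30.1840210564²
eq2: (x + 9.141)² + (y + 16.433)² = 50.0153715348²
eq3: (x − 18.373)² + (y − 30.662)² = 30.2376582454²
eq3−eq1, eq3−eq2 (x²,y² cancel):
  0.010·x + 9.996·y = 334.901960
  -55.028·x − 94.190·y = -2511.345417
det = 0.010·-94.190 − 9.996·-55.028 = 549.117988
x = (334.901960·-94.190 − 9.996·-2511.345417) / 549.117988 = -11.729732
y = (0.010·-2511.345417 − 334.901960·-55.028) / 549.117988 = 33.515332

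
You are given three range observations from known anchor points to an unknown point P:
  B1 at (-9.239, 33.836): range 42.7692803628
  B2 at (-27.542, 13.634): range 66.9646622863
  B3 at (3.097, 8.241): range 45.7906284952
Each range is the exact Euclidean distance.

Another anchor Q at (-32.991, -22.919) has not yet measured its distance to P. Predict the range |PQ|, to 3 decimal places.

eq1: (x + 9.239)² + (y − 33.836)² = 42.7692803628²
eq2: (x + 27.542)² + (y − 13.634)² = 66.9646622863²
eq3: (x − 3.097)² + (y − 8.241)² = 45.7906284952²
eq2−eq1, eq2−eq3 (x²,y² cancel):
  36.606·x + 40.404·y = 2940.840949
  61.278·x − 10.786·y = 1520.542107
det = 36.606·-10.786 − 40.404·61.278 = -2870.708628
x = (2940.840949·-10.786 − 40.404·1520.542107) / -2870.708628 = 32.450487
y = (36.606·1520.542107 − 2940.840949·61.278) / -2870.708628 = 43.385764
|P − Q| = √((32.450487 − -32.991)² + (43.385764 − -22.919)²) = 93.160668

93.161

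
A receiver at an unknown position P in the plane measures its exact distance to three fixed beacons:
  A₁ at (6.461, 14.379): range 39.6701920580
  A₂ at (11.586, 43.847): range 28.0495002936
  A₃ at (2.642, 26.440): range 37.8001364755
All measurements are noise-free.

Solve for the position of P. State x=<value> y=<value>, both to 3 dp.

x=38.855 y=37.277

eq1: (x − 6.461)² + (y − 14.379)² = 39.6701920580²
eq2: (x − 11.586)² + (y − 43.847)² = 28.0495002936²
eq3: (x − 2.642)² + (y − 26.440)² = 37.8001364755²
eq3−eq1, eq3−eq2 (x²,y² cancel):
  7.638·x − 24.122·y = -602.427422
  17.888·x + 34.814·y = 1992.816892
det = 7.638·34.814 − -24.122·17.888 = 697.403668
x = (-602.427422·34.814 − -24.122·1992.816892) / 697.403668 = 38.855289
y = (7.638·1992.816892 − -602.427422·17.888) / 697.403668 = 37.277345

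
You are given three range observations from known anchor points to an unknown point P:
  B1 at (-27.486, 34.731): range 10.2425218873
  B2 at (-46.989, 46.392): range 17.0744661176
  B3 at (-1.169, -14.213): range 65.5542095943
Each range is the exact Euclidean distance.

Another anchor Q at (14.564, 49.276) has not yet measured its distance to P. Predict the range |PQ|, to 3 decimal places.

eq1: (x + 27.486)² + (y − 34.731)² = 10.2425218873²
eq2: (x + 46.989)² + (y − 46.392)² = 17.0744661176²
eq3: (x + 1.169)² + (y + 14.213)² = 65.5542095943²
eq2−eq3, eq2−eq1 (x²,y² cancel):
  91.640·x − 121.210·y = -8162.624857
  39.006·x − 23.322·y = -2211.833089
det = 91.640·-23.322 − -121.210·39.006 = 2590.689180
x = (-8162.624857·-23.322 − -121.210·-2211.833089) / 2590.689180 = -30.002654
y = (91.640·-2211.833089 − -8162.624857·39.006) / 2590.689180 = 44.659530
|P − Q| = √((-30.002654 − 14.564)² + (44.659530 − 49.276)²) = 44.805117

44.805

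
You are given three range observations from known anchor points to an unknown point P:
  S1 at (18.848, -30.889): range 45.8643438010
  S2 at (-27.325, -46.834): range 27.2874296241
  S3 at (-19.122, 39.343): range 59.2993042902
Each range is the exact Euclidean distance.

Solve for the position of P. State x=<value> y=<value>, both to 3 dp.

x=-25.606 y=-19.601

eq1: (x − 18.848)² + (y + 30.889)² = 45.8643438010²
eq2: (x + 27.325)² + (y + 46.834)² = 27.2874296241²
eq3: (x + 19.122)² + (y − 39.343)² = 59.2993042902²
eq1−eq2, eq1−eq3 (x²,y² cancel):
  -92.346·x − 31.890·y = 2989.635973
  -75.940·x + 140.464·y = -808.724349
det = -92.346·140.464 − -31.890·-75.940 = -15393.015144
x = (2989.635973·140.464 − -31.890·-808.724349) / -15393.015144 = -25.605510
y = (-92.346·-808.724349 − 2989.635973·-75.940) / -15393.015144 = -19.600800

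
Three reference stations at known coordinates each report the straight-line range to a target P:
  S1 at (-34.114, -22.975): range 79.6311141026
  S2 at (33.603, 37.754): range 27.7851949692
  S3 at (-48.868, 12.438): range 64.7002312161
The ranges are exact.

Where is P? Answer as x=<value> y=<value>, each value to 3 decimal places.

x=6.863 y=45.304

eq1: (x + 34.114)² + (y + 22.975)² = 79.6311141026²
eq2: (x − 33.603)² + (y − 37.754)² = 27.7851949692²
eq3: (x + 48.868)² + (y − 12.438)² = 64.7002312161²
eq1−eq2, eq1−eq3 (x²,y² cancel):
  135.434·x + 121.458·y = 6432.007778
  -29.508·x + 70.826·y = 3006.164061
det = 135.434·70.826 − 121.458·-29.508 = 13176.231148
x = (6432.007778·70.826 − 121.458·3006.164061) / 13176.231148 = 6.863170
y = (135.434·3006.164061 − 6432.007778·-29.508) / 13176.231148 = 45.303737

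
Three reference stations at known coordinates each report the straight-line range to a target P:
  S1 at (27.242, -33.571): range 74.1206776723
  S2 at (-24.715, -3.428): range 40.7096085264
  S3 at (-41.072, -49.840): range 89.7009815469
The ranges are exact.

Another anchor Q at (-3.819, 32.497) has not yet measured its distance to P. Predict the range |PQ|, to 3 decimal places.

eq1: (x − 27.242)² + (y + 33.571)² = 74.1206776723²
eq2: (x + 24.715)² + (y + 3.428)² = 40.7096085264²
eq3: (x + 41.072)² + (y + 49.840)² = 89.7009815469²
eq2−eq3, eq2−eq1 (x²,y² cancel):
  -32.714·x − 92.824·y = -2840.641489
  103.914·x − 60.286·y = -2590.046436
det = -32.714·-60.286 − -92.824·103.914 = 11617.909340
x = (-2840.641489·-60.286 − -92.824·-2590.046436) / 11617.909340 = -5.953529
y = (-32.714·-2590.046436 − -2840.641489·103.914) / 11617.909340 = 32.700651
|P − Q| = √((-5.953529 − -3.819)² + (32.700651 − 32.497)²) = 2.144222

2.144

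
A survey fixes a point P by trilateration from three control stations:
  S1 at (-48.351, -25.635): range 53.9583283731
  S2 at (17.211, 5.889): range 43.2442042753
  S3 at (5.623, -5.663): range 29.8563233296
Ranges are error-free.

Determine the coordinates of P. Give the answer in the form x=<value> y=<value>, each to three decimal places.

x=4.697 y=-35.505

eq1: (x + 48.351)² + (y + 25.635)² = 53.9583283731²
eq2: (x − 17.211)² + (y − 5.889)² = 43.2442042753²
eq3: (x − 5.623)² + (y + 5.663)² = 29.8563233296²
eq1−eq3, eq1−eq2 (x²,y² cancel):
  107.948·x + 39.944·y = -911.183570
  131.124·x + 63.048·y = -1622.633587
det = 107.948·63.048 − 39.944·131.124 = 1568.288448
x = (-911.183570·63.048 − 39.944·-1622.633587) / 1568.288448 = 4.696951
y = (107.948·-1622.633587 − -911.183570·131.124) / 1568.288448 = -35.504958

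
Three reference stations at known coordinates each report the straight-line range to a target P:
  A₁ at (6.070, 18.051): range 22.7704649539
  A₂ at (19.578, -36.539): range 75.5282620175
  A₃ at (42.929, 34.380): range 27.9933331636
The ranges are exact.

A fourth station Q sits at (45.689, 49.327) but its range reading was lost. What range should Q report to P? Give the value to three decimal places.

eq1: (x − 6.070)² + (y − 18.051)² = 22.7704649539²
eq2: (x − 19.578)² + (y + 36.539)² = 75.5282620175²
eq3: (x − 42.929)² + (y − 34.380)² = 27.9933331636²
eq1−eq2, eq1−eq3 (x²,y² cancel):
  27.016·x − 109.180·y = -3830.311185
  73.718·x + 32.658·y = 2397.067313
det = 27.016·32.658 − -109.180·73.718 = 8930.819768
x = (-3830.311185·32.658 − -109.180·2397.067313) / 8930.819768 = 15.297757
y = (27.016·2397.067313 − -3830.311185·73.718) / 8930.819768 = 38.867882
|P − Q| = √((15.297757 − 45.689)² + (38.867882 − 49.327)²) = 32.140641

32.141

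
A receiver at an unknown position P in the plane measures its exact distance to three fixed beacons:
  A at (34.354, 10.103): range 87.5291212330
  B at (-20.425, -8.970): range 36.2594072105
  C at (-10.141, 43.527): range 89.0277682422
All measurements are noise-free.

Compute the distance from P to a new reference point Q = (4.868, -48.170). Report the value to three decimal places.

eq1: (x − 34.354)² + (y − 10.103)² = 87.5291212330²
eq2: (x + 20.425)² + (y + 8.970)² = 36.2594072105²
eq3: (x + 10.141)² + (y − 43.527)² = 89.0277682422²
eq1−eq3, eq1−eq2 (x²,y² cancel):
  -88.990·x + 66.848·y = 450.575231
  -109.558·x − 38.146·y = 5561.976053
det = -88.990·-38.146 − 66.848·-109.558 = 10718.345724
x = (450.575231·-38.146 − 66.848·5561.976053) / 10718.345724 = -36.292412
y = (-88.990·5561.976053 − 450.575231·-109.558) / 10718.345724 = -41.573218
|P − Q| = √((-36.292412 − 4.868)² + (-41.573218 − -48.170)²) = 41.685693

41.686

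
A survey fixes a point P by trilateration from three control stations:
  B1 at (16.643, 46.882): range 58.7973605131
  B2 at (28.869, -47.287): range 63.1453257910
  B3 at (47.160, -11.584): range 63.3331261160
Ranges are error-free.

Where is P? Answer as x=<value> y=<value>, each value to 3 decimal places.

eq1: (x − 16.643)² + (y − 46.882)² = 58.7973605131²
eq2: (x − 28.869)² + (y + 47.287)² = 63.1453257910²
eq3: (x − 47.160)² + (y + 11.584)² = 63.3331261160²
eq2−eq1, eq2−eq3 (x²,y² cancel):
  -24.452·x + 188.338·y = -64.365591
  36.582·x + 71.406·y = -734.977568
det = -24.452·71.406 − 188.338·36.582 = -8635.800228
x = (-64.365591·71.406 − 188.338·-734.977568) / -8635.800228 = -15.496898
y = (-24.452·-734.977568 − -64.365591·36.582) / -8635.800228 = -2.353724

x=-15.497 y=-2.354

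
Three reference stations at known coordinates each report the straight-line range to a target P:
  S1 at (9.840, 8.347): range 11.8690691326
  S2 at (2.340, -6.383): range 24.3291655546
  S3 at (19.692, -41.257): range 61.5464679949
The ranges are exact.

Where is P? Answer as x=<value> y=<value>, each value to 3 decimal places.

eq1: (x − 9.840)² + (y − 8.347)² = 11.8690691326²
eq2: (x − 2.340)² + (y + 6.383)² = 24.3291655546²
eq3: (x − 19.692)² + (y + 41.257)² = 61.5464679949²
eq1−eq2, eq1−eq3 (x²,y² cancel):
  -15.000·x − 29.460·y = -571.313215
  19.704·x − 99.208·y = -1723.676017
det = -15.000·-99.208 − -29.460·19.704 = 2068.599840
x = (-571.313215·-99.208 − -29.460·-1723.676017) / 2068.599840 = 2.851855
y = (-15.000·-1723.676017 − -571.313215·19.704) / 2068.599840 = 17.940781

x=2.852 y=17.941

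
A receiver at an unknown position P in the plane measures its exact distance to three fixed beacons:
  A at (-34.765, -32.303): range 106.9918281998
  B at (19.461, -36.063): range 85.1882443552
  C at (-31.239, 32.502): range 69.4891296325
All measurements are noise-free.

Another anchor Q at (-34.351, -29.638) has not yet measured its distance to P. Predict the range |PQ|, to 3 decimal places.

104.741

eq1: (x + 34.765)² + (y + 32.303)² = 106.9918281998²
eq2: (x − 19.461)² + (y + 36.063)² = 85.1882443552²
eq3: (x + 31.239)² + (y − 32.502)² = 69.4891296325²
eq2−eq1, eq2−eq3 (x²,y² cancel):
  -108.452·x + 7.520·y = -3617.395781
  -101.400·x + 137.130·y = 2781.282474
det = -108.452·137.130 − 7.520·-101.400 = -14109.494760
x = (-3617.395781·137.130 − 7.520·2781.282474) / -14109.494760 = 36.639776
y = (-108.452·2781.282474 − -3617.395781·-101.400) / -14109.494760 = 47.375161
|P − Q| = √((36.639776 − -34.351)² + (47.375161 − -29.638)²) = 104.741191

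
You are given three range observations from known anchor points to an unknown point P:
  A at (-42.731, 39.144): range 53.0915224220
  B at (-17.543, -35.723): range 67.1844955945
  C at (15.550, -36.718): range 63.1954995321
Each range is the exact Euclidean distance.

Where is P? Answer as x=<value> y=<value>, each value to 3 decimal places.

eq1: (x + 42.731)² + (y − 39.144)² = 53.0915224220²
eq2: (x + 17.543)² + (y + 35.723)² = 67.1844955945²
eq3: (x − 15.550)² + (y + 36.718)² = 63.1954995321²
eq2−eq3, eq2−eq1 (x²,y² cancel):
  66.186·x − 1.990·y = 526.209733
  -50.376·x + 149.734·y = 3469.348214
det = 66.186·149.734 − -1.990·-50.376 = 9810.046284
x = (526.209733·149.734 − -1.990·3469.348214) / 9810.046284 = 8.735483
y = (66.186·3469.348214 − 526.209733·-50.376) / 9810.046284 = 26.109013

x=8.735 y=26.109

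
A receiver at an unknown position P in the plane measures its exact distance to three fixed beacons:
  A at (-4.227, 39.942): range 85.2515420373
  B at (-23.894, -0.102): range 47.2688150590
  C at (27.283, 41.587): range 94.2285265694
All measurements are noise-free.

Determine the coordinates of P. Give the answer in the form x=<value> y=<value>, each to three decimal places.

eq1: (x + 4.227)² + (y − 39.942)² = 85.2515420373²
eq2: (x + 23.894)² + (y + 0.102)² = 47.2688150590²
eq3: (x − 27.283)² + (y − 41.587)² = 94.2285265694²
eq2−eq3, eq2−eq1 (x²,y² cancel):
  102.354·x + 83.378·y = -4741.767324
  39.334·x + 80.088·y = -3991.187290
det = 102.354·80.088 − 83.378·39.334 = 4917.736900
x = (-4741.767324·80.088 − 83.378·-3991.187290) / 4917.736900 = -9.553469
y = (102.354·-3991.187290 − -4741.767324·39.334) / 4917.736900 = -45.142982

x=-9.553 y=-45.143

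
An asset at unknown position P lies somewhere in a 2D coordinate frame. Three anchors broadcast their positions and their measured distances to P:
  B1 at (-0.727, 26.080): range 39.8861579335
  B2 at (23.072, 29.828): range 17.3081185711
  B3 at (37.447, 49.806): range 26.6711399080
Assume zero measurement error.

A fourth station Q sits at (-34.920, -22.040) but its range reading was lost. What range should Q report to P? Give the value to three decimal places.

eq1: (x + 0.727)² + (y − 26.080)² = 39.8861579335²
eq2: (x − 23.072)² + (y − 29.828)² = 17.3081185711²
eq3: (x − 37.447)² + (y − 49.806)² = 26.6711399080²
eq1−eq2, eq1−eq3 (x²,y² cancel):
  47.598·x + 7.496·y = 2032.666465
  76.348·x + 47.452·y = 4081.776407
det = 47.598·47.452 − 7.496·76.348 = 1686.315688
x = (2032.666465·47.452 − 7.496·4081.776407) / 1686.315688 = 39.053834
y = (47.598·4081.776407 − 2032.666465·76.348) / 1686.315688 = 23.183307
|P − Q| = √((39.053834 − -34.920)² + (23.183307 − -22.040)²) = 86.702224

86.702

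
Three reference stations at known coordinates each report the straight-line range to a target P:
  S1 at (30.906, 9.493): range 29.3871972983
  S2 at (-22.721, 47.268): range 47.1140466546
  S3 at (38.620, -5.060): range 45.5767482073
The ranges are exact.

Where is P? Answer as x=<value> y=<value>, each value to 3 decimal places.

x=23.456 y=37.920

eq1: (x − 30.906)² + (y − 9.493)² = 29.3871972983²
eq2: (x + 22.721)² + (y − 47.268)² = 47.1140466546²
eq3: (x − 38.620)² + (y + 5.060)² = 45.5767482073²
eq1−eq3, eq1−eq2 (x²,y² cancel):
  15.428·x − 29.106·y = -741.822497
  -107.254·x + 75.550·y = 349.083753
det = 15.428·75.550 − -29.106·-107.254 = -1956.149524
x = (-741.822497·75.550 − -29.106·349.083753) / -1956.149524 = 23.456416
y = (15.428·349.083753 − -741.822497·-107.254) / -1956.149524 = 37.920294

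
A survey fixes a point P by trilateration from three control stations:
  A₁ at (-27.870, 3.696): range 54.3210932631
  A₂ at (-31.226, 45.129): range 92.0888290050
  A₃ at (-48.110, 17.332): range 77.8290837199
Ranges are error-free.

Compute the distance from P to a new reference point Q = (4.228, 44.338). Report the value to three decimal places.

eq1: (x + 27.870)² + (y − 3.696)² = 54.3210932631²
eq2: (x + 31.226)² + (y − 45.129)² = 92.0888290050²
eq3: (x + 48.110)² + (y − 17.332)² = 77.8290837199²
eq2−eq3, eq2−eq1 (x²,y² cancel):
  -33.768·x − 55.594·y = 2026.266762
  6.712·x − 82.866·y = 3308.278853
det = -33.768·-82.866 − -55.594·6.712 = 3171.366016
x = (2026.266762·-82.866 − -55.594·3308.278853) / 3171.366016 = 5.048876
y = (-33.768·3308.278853 − 2026.266762·6.712) / 3171.366016 = -39.514286
|P − Q| = √((5.048876 − 4.228)² + (-39.514286 − 44.338)²) = 83.856304

83.856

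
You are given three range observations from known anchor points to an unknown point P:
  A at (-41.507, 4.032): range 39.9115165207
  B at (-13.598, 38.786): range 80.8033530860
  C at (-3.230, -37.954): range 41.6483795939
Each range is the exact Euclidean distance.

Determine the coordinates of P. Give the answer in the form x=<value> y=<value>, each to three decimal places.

eq1: (x + 41.507)² + (y − 4.032)² = 39.9115165207²
eq2: (x + 13.598)² + (y − 38.786)² = 80.8033530860²
eq3: (x + 3.230)² + (y + 37.954)² = 41.6483795939²
eq2−eq3, eq2−eq1 (x²,y² cancel):
  20.736·x − 153.480·y = 4556.273963
  -55.818·x − 69.508·y = 4986.081392
det = 20.736·-69.508 − -153.480·-55.818 = -10008.264528
x = (4556.273963·-69.508 − -153.480·4986.081392) / -10008.264528 = -44.819587
y = (20.736·4986.081392 − 4556.273963·-55.818) / -10008.264528 = -35.741809

x=-44.820 y=-35.742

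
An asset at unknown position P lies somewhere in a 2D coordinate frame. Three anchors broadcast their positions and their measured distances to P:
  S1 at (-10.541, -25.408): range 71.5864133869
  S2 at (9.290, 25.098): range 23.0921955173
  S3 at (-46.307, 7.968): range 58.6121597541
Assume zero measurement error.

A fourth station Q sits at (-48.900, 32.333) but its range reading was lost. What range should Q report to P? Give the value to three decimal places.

eq1: (x + 10.541)² + (y + 25.408)² = 71.5864133869²
eq2: (x − 9.290)² + (y − 25.098)² = 23.0921955173²
eq3: (x + 46.307)² + (y − 7.968)² = 58.6121597541²
eq3−eq1, eq3−eq2 (x²,y² cancel):
  71.532·x − 66.752·y = -3140.377439
  111.194·x + 34.260·y = 1410.522208
det = 71.532·34.260 − -66.752·111.194 = 9873.108208
x = (-3140.377439·34.260 − -66.752·1410.522208) / 9873.108208 = -1.360681
y = (71.532·1410.522208 − -3140.377439·111.194) / 9873.108208 = 45.587326
|P − Q| = √((-1.360681 − -48.900)² + (45.587326 − 32.333)²) = 49.352447

49.352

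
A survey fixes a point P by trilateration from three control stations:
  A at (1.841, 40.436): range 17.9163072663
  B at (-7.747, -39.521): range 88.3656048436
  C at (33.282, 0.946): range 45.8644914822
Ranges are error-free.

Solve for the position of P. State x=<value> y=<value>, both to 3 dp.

eq1: (x − 1.841)² + (y − 40.436)² = 17.9163072663²
eq2: (x + 7.747)² + (y + 39.521)² = 88.3656048436²
eq3: (x − 33.282)² + (y − 0.946)² = 45.8644914822²
eq1−eq2, eq1−eq3 (x²,y² cancel):
  -19.176·x − 159.914·y = -7504.019980
  62.882·x − 78.980·y = -2312.430450
det = -19.176·-78.980 − -159.914·62.882 = 11570.232628
x = (-7504.019980·-78.980 − -159.914·-2312.430450) / 11570.232628 = 19.263009
y = (-19.176·-2312.430450 − -7504.019980·62.882) / 11570.232628 = 44.615434

x=19.263 y=44.615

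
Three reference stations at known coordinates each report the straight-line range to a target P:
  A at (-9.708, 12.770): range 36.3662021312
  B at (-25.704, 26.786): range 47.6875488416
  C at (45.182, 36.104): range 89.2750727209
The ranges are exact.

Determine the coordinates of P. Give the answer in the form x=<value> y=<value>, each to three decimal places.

x=-23.563 y=-20.853

eq1: (x + 9.708)² + (y − 12.770)² = 36.3662021312²
eq2: (x + 25.704)² + (y − 26.786)² = 47.6875488416²
eq3: (x − 45.182)² + (y − 36.104)² = 89.2750727209²
eq2−eq1, eq2−eq3 (x²,y² cancel):
  31.992·x − 28.032·y = -169.265591
  141.772·x + 18.636·y = -3729.209767
det = 31.992·18.636 − -28.032·141.772 = 4570.355616
x = (-169.265591·18.636 − -28.032·-3729.209767) / 4570.355616 = -23.563077
y = (31.992·-3729.209767 − -169.265591·141.772) / 4570.355616 = -20.853466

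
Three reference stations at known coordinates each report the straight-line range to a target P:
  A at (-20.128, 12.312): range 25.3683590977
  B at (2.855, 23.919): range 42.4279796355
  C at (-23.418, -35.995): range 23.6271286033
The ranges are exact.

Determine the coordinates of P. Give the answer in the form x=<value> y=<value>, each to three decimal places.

x=-18.097 y=-12.975

eq1: (x + 20.128)² + (y − 12.312)² = 25.3683590977²
eq2: (x − 2.855)² + (y − 23.919)² = 42.4279796355²
eq3: (x + 23.418)² + (y + 35.995)² = 23.6271286033²
eq1−eq3, eq1−eq2 (x²,y² cancel):
  -6.580·x − 96.614·y = 1372.633458
  45.966·x + 23.214·y = -1133.031955
det = -6.580·23.214 − -96.614·45.966 = 4288.211004
x = (1372.633458·23.214 − -96.614·-1133.031955) / 4288.211004 = -18.096693
y = (-6.580·-1133.031955 − 1372.633458·45.966) / 4288.211004 = -12.974902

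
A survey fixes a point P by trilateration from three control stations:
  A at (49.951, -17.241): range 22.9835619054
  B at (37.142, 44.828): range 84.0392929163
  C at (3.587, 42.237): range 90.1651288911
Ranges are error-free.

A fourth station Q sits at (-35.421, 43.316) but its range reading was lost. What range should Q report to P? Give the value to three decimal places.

113.467

eq1: (x − 49.951)² + (y + 17.241)² = 22.9835619054²
eq2: (x − 37.142)² + (y − 44.828)² = 84.0392929163²
eq3: (x − 3.587)² + (y − 42.237)² = 90.1651288911²
eq2−eq3, eq2−eq1 (x²,y² cancel):
  -67.110·x − 5.182·y = -2659.394724
  25.618·x − 124.138·y = 5937.635370
det = -67.110·-124.138 − -5.182·25.618 = 8463.653656
x = (-2659.394724·-124.138 − -5.182·5937.635370) / 8463.653656 = 42.641250
y = (-67.110·5937.635370 − -2659.394724·25.618) / 8463.653656 = -39.031174
|P − Q| = √((42.641250 − -35.421)² + (-39.031174 − 43.316)²) = 113.467052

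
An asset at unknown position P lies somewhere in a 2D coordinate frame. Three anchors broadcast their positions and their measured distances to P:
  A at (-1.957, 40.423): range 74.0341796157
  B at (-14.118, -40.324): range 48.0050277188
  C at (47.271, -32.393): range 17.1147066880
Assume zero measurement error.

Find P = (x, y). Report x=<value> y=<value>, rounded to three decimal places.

x=31.568 y=-25.585

eq1: (x + 1.957)² + (y − 40.423)² = 74.0341796157²
eq2: (x + 14.118)² + (y + 40.324)² = 48.0050277188²
eq3: (x − 47.271)² + (y + 32.393)² = 17.1147066880²
eq3−eq2, eq3−eq1 (x²,y² cancel):
  -122.778·x − 15.862·y = -3470.080491
  -98.456·x + 145.632·y = -6834.151678
det = -122.778·145.632 − -15.862·-98.456 = -19442.114768
x = (-3470.080491·145.632 − -15.862·-6834.151678) / -19442.114768 = 31.568483
y = (-122.778·-6834.151678 − -3470.080491·-98.456) / -19442.114768 = -25.585346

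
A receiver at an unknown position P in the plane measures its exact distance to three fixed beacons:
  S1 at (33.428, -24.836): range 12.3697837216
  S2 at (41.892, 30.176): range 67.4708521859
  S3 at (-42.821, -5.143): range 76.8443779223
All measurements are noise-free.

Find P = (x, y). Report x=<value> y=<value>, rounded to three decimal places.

eq1: (x − 33.428)² + (y + 24.836)² = 12.3697837216²
eq2: (x − 41.892)² + (y − 30.176)² = 67.4708521859²
eq3: (x + 42.821)² + (y + 5.143)² = 76.8443779223²
eq1−eq2, eq1−eq3 (x²,y² cancel):
  16.928·x + 110.024·y = -3468.031785
  -152.498·x + 39.386·y = -5626.216459
det = 16.928·39.386 − 110.024·-152.498 = 17445.166160
x = (-3468.031785·39.386 − 110.024·-5626.216459) / 17445.166160 = 27.653903
y = (16.928·-5626.216459 − -3468.031785·-152.498) / 17445.166160 = -35.775440

x=27.654 y=-35.775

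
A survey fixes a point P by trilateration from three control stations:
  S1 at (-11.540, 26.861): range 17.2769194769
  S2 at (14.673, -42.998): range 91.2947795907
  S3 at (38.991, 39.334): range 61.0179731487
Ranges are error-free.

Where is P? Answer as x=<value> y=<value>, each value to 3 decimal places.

x=-22.014 y=40.601

eq1: (x + 11.540)² + (y − 26.861)² = 17.2769194769²
eq2: (x − 14.673)² + (y + 42.998)² = 91.2947795907²
eq3: (x − 38.991)² + (y − 39.334)² = 61.0179731487²
eq1−eq3, eq1−eq2 (x²,y² cancel):
  101.062·x + 24.946·y = -1211.924385
  52.426·x − 139.718·y = -6826.804822
det = 101.062·-139.718 − 24.946·52.426 = -15427.999512
x = (-1211.924385·-139.718 − 24.946·-6826.804822) / -15427.999512 = -22.013815
y = (101.062·-6826.804822 − -1211.924385·52.426) / -15427.999512 = 40.601129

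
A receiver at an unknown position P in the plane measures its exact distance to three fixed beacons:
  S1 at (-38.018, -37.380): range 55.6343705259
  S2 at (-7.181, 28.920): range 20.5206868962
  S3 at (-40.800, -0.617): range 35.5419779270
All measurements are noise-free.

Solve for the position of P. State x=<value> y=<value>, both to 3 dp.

x=-6.424 y=8.413

eq1: (x + 38.018)² + (y + 37.380)² = 55.6343705259²
eq2: (x + 7.181)² + (y − 28.920)² = 20.5206868962²
eq3: (x + 40.800)² + (y + 0.617)² = 35.5419779270²
eq1−eq2, eq1−eq3 (x²,y² cancel):
  61.674·x + 132.600·y = 719.385030
  -5.564·x + 73.526·y = 654.338954
det = 61.674·73.526 − 132.600·-5.564 = 5272.428924
x = (719.385030·73.526 − 132.600·654.338954) / 5272.428924 = -6.424333
y = (61.674·654.338954 − 719.385030·-5.564) / 5272.428924 = 8.413268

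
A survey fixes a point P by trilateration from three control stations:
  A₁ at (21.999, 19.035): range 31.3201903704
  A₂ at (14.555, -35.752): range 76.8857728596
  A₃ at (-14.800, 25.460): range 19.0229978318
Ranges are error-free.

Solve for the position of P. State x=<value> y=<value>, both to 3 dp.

x=-1.823 y=39.369

eq1: (x − 21.999)² + (y − 19.035)² = 31.3201903704²
eq2: (x − 14.555)² + (y + 35.752)² = 76.8857728596²
eq3: (x + 14.800)² + (y − 25.460)² = 19.0229978318²
eq1−eq3, eq1−eq2 (x²,y² cancel):
  -73.598·x + 12.850·y = 640.044252
  -14.888·x − 109.574·y = -4286.701440
det = -73.598·-109.574 − 12.850·-14.888 = 8255.738052
x = (640.044252·-109.574 − 12.850·-4286.701440) / 8255.738052 = -1.822744
y = (-73.598·-4286.701440 − 640.044252·-14.888) / 8255.738052 = 39.369179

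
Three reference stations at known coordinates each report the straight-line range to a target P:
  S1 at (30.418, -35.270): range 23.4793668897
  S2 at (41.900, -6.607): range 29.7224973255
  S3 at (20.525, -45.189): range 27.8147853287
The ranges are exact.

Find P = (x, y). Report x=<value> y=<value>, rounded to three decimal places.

eq1: (x − 30.418)² + (y + 35.270)² = 23.4793668897²
eq2: (x − 41.900)² + (y + 6.607)² = 29.7224973255²
eq3: (x − 20.525)² + (y + 45.189)² = 27.8147853287²
eq2−eq1, eq2−eq3 (x²,y² cancel):
  -22.964·x − 57.326·y = 702.111353
  -42.750·x − 77.164·y = 773.823461
det = -22.964·-77.164 − -57.326·-42.750 = -678.692404
x = (702.111353·-77.164 − -57.326·773.823461) / -678.692404 = 14.465340
y = (-22.964·773.823461 − 702.111353·-42.750) / -678.692404 = -18.042309

x=14.465 y=-18.042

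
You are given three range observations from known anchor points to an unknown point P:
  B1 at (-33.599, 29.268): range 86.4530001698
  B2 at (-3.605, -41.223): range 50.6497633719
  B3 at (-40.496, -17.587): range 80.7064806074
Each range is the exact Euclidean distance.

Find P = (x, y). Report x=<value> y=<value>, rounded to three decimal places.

x=40.190 y=-15.779

eq1: (x + 33.599)² + (y − 29.268)² = 86.4530001698²
eq2: (x + 3.605)² + (y + 41.223)² = 50.6497633719²
eq3: (x + 40.496)² + (y + 17.587)² = 80.7064806074²
eq1−eq2, eq1−eq3 (x²,y² cancel):
  59.988·x − 140.982·y = 4635.545838
  -13.794·x − 93.710·y = 924.305186
det = 59.988·-93.710 − -140.982·-13.794 = -7566.181188
x = (4635.545838·-93.710 − -140.982·924.305186) / -7566.181188 = 40.190236
y = (59.988·924.305186 − 4635.545838·-13.794) / -7566.181188 = -15.779418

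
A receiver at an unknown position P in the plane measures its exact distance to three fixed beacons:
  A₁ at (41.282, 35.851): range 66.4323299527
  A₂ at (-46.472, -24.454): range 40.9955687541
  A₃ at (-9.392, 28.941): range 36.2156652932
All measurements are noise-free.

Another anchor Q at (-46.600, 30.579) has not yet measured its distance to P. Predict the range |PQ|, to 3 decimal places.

eq1: (x − 41.282)² + (y − 35.851)² = 66.4323299527²
eq2: (x + 46.472)² + (y + 24.454)² = 40.9955687541²
eq3: (x + 9.392)² + (y − 28.941)² = 36.2156652932²
eq2−eq3, eq2−eq1 (x²,y² cancel):
  74.160·x + 106.790·y = -1462.791510
  175.508·x + 120.610·y = -2500.764980
det = 74.160·120.610 − 106.790·175.508 = -9798.061720
x = (-1462.791510·120.610 − 106.790·-2500.764980) / -9798.061720 = -9.249728
y = (74.160·-2500.764980 − -1462.791510·175.508) / -9798.061720 = -7.274386
|P − Q| = √((-9.249728 − -46.600)² + (-7.274386 − 30.579)²) = 53.178206

53.178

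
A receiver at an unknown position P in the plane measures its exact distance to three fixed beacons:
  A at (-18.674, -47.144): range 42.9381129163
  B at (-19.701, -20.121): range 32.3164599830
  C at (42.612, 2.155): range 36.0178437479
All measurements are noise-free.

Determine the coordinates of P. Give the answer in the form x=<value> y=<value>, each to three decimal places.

eq1: (x + 18.674)² + (y + 47.144)² = 42.9381129163²
eq2: (x + 19.701)² + (y + 20.121)² = 32.3164599830²
eq3: (x − 42.612)² + (y − 2.155)² = 36.0178437479²
eq3−eq2, eq3−eq1 (x²,y² cancel):
  -124.626·x − 44.552·y = -774.511045
  -122.572·x − 98.598·y = 204.451970
det = -124.626·-98.598 − -44.552·-122.572 = 6827.046604
x = (-774.511045·-98.598 − -44.552·204.451970) / 6827.046604 = 12.519906
y = (-124.626·204.451970 − -774.511045·-122.572) / 6827.046604 = -17.637700

x=12.520 y=-17.638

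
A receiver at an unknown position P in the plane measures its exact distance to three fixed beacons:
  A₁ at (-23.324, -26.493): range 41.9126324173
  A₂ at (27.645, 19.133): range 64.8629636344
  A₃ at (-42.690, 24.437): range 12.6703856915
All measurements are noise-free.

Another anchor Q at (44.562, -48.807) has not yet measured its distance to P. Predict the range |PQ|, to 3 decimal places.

102.376

eq1: (x + 23.324)² + (y + 26.493)² = 41.9126324173²
eq2: (x − 27.645)² + (y − 19.133)² = 64.8629636344²
eq3: (x + 42.690)² + (y − 24.437)² = 12.6703856915²
eq2−eq1, eq2−eq3 (x²,y² cancel):
  -101.938·x − 91.252·y = 2566.105606
  -140.670·x + 10.608·y = 5335.950733
det = -101.938·10.608 − -91.252·-140.670 = -13917.777144
x = (2566.105606·10.608 − -91.252·5335.950733) / -13917.777144 = -36.941059
y = (-101.938·5335.950733 − 2566.105606·-140.670) / -13917.777144 = 13.145926
|P − Q| = √((-36.941059 − 44.562)² + (13.145926 − -48.807)²) = 102.376333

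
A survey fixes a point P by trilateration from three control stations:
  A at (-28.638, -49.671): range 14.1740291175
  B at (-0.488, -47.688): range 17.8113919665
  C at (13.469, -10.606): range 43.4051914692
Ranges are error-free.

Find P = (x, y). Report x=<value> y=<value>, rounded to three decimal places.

x=-17.144 y=-41.377

eq1: (x + 28.638)² + (y + 49.671)² = 14.1740291175²
eq2: (x + 0.488)² + (y + 47.688)² = 17.8113919665²
eq3: (x − 13.469)² + (y + 10.606)² = 43.4051914692²
eq3−eq1, eq3−eq2 (x²,y² cancel):
  -84.214·x − 78.130·y = 4676.549633
  -27.914·x − 74.164·y = 3547.247254
det = -84.214·-74.164 − -78.130·-27.914 = 4064.726276
x = (4676.549633·-74.164 − -78.130·3547.247254) / 4064.726276 = -17.143885
y = (-84.214·3547.247254 − 4676.549633·-27.914) / 4064.726276 = -41.377122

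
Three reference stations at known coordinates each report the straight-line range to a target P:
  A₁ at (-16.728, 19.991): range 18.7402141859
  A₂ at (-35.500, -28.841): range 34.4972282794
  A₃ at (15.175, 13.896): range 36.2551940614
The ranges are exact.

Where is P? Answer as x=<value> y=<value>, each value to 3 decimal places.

eq1: (x + 16.728)² + (y − 19.991)² = 18.7402141859²
eq2: (x + 35.500)² + (y + 28.841)² = 34.4972282794²
eq3: (x − 15.175)² + (y − 13.896)² = 36.2551940614²
eq1−eq2, eq1−eq3 (x²,y² cancel):
  -37.544·x − 97.664·y = 573.724085
  63.806·x − 12.190·y = -1219.330093
det = -37.544·-12.190 − -97.664·63.806 = 6689.210544
x = (573.724085·-12.190 − -97.664·-1219.330093) / 6689.210544 = -18.848017
y = (-37.544·-1219.330093 − 573.724085·63.806) / 6689.210544 = 1.371087

x=-18.848 y=1.371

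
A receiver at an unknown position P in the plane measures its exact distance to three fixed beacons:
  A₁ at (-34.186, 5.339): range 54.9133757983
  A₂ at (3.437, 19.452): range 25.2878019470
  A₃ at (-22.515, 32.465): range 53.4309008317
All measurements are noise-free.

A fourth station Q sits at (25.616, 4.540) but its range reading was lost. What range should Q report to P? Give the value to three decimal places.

eq1: (x + 34.186)² + (y − 5.339)² = 54.9133757983²
eq2: (x − 3.437)² + (y − 19.452)² = 25.2878019470²
eq3: (x + 22.515)² + (y − 32.465)² = 53.4309008317²
eq1−eq2, eq1−eq3 (x²,y² cancel):
  75.246·x + 28.226·y = 1569.011670
  23.342·x + 54.252·y = 524.331611
det = 75.246·54.252 − 28.226·23.342 = 3423.394700
x = (1569.011670·54.252 − 28.226·524.331611) / 3423.394700 = 20.541668
y = (75.246·524.331611 − 1569.011670·23.342) / 3423.394700 = 0.826661
|P − Q| = √((20.541668 − 25.616)² + (0.826661 − 4.540)²) = 6.287904

6.288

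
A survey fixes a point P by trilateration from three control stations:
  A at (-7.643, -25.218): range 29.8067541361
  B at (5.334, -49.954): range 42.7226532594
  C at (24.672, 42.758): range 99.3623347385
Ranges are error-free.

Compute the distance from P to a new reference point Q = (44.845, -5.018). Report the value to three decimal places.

86.043

eq1: (x + 7.643)² + (y + 25.218)² = 29.8067541361²
eq2: (x − 5.334)² + (y + 49.954)² = 42.7226532594²
eq3: (x − 24.672)² + (y − 42.758)² = 99.3623347385²
eq1−eq3, eq1−eq2 (x²,y² cancel):
  64.630·x + 135.952·y = -7241.839798
  25.954·x − 49.472·y = 892.708190
det = 64.630·-49.472 − 135.952·25.954 = -6725.873568
x = (-7241.839798·-49.472 − 135.952·892.708190) / -6725.873568 = -35.222612
y = (64.630·892.708190 − -7241.839798·25.954) / -6725.873568 = -36.523202
|P − Q| = √((-35.222612 − 44.845)² + (-36.523202 − -5.018)²) = 86.043014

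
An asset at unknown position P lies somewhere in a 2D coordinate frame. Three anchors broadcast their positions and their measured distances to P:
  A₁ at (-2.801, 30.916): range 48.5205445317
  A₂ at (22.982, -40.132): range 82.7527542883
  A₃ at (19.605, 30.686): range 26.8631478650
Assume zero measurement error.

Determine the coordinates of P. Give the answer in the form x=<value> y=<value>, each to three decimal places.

eq1: (x + 2.801)² + (y − 30.916)² = 48.5205445317²
eq2: (x − 22.982)² + (y + 40.132)² = 82.7527542883²
eq3: (x − 19.605)² + (y − 30.686)² = 26.8631478650²
eq2−eq1, eq2−eq3 (x²,y² cancel):
  -51.566·x + 142.096·y = 3318.670010
  -6.754·x + 141.636·y = 5313.626502
det = -51.566·141.636 − 142.096·-6.754 = -6343.885592
x = (3318.670010·141.636 − 142.096·5313.626502) / -6343.885592 = 44.925452
y = (-51.566·5313.626502 − 3318.670010·-6.754) / -6343.885592 = 39.658371

x=44.925 y=39.658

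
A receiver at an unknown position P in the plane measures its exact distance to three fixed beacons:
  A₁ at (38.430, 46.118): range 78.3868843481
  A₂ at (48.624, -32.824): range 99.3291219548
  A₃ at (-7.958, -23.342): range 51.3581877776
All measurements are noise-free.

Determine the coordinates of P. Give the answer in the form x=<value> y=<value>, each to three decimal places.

eq1: (x − 38.430)² + (y − 46.118)² = 78.3868843481²
eq2: (x − 48.624)² + (y + 32.824)² = 99.3291219548²
eq3: (x + 7.958)² + (y + 23.342)² = 51.3581877776²
eq1−eq3, eq1−eq2 (x²,y² cancel):
  -92.776·x − 138.920·y = 511.284090
  20.388·x − 157.884·y = -3883.797303
det = -92.776·-157.884 − -138.920·20.388 = 17480.146944
x = (511.284090·-157.884 − -138.920·-3883.797303) / 17480.146944 = -35.483723
y = (-92.776·-3883.797303 − 511.284090·20.388) / 17480.146944 = 20.016944

x=-35.484 y=20.017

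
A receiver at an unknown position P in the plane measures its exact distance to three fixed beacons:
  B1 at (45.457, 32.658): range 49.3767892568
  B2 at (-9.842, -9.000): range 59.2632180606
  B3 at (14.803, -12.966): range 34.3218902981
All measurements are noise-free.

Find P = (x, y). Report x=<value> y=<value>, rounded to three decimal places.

x=48.932 y=-16.596

eq1: (x − 45.457)² + (y − 32.658)² = 49.3767892568²
eq2: (x + 9.842)² + (y + 9.000)² = 59.2632180606²
eq3: (x − 14.803)² + (y + 12.966)² = 34.3218902981²
eq1−eq3, eq1−eq2 (x²,y² cancel):
  -61.308·x − 91.248·y = -1485.562684
  -110.598·x − 83.316·y = -4029.080547
det = -61.308·-83.316 − -91.248·-110.598 = -4983.908976
x = (-1485.562684·-83.316 − -91.248·-4029.080547) / -4983.908976 = 48.932355
y = (-61.308·-4029.080547 − -1485.562684·-110.598) / -4983.908976 = -16.596332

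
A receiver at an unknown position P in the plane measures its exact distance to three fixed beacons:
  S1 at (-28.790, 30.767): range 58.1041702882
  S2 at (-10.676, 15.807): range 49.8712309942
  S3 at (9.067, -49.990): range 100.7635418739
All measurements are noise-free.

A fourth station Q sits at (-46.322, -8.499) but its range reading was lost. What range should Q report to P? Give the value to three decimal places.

eq1: (x + 28.790)² + (y − 30.767)² = 58.1041702882²
eq2: (x + 10.676)² + (y − 15.807)² = 49.8712309942²
eq3: (x − 9.067)² + (y + 49.990)² = 100.7635418739²
eq1−eq2, eq1−eq3 (x²,y² cancel):
  36.228·x − 29.920·y = -522.679240
  75.714·x − 161.514·y = -5971.458566
det = 36.228·-161.514 − -29.920·75.714 = -3585.966312
x = (-522.679240·-161.514 − -29.920·-5971.458566) / -3585.966312 = 26.281905
y = (36.228·-5971.458566 − -522.679240·75.714) / -3585.966312 = 49.292115
|P − Q| = √((26.281905 − -46.322)² + (49.292115 − -8.499)²) = 92.796228

92.796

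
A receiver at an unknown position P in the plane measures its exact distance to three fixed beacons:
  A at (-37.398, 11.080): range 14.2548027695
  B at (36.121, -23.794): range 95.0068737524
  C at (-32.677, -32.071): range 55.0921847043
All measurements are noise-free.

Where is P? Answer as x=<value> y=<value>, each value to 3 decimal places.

eq1: (x + 37.398)² + (y − 11.080)² = 14.2548027695²
eq2: (x − 36.121)² + (y + 23.794)² = 95.0068737524²
eq3: (x + 32.677)² + (y + 32.071)² = 55.0921847043²
eq2−eq1, eq2−eq3 (x²,y² cancel):
  -147.038·x + 69.748·y = 8473.602385
  -137.596·x − 16.554·y = 6216.611538
det = -147.038·-16.554 − 69.748·-137.596 = 12031.112860
x = (8473.602385·-16.554 − 69.748·6216.611538) / 12031.112860 = -47.698683
y = (-147.038·6216.611538 − 8473.602385·-137.596) / 12031.112860 = 20.933697

x=-47.699 y=20.934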